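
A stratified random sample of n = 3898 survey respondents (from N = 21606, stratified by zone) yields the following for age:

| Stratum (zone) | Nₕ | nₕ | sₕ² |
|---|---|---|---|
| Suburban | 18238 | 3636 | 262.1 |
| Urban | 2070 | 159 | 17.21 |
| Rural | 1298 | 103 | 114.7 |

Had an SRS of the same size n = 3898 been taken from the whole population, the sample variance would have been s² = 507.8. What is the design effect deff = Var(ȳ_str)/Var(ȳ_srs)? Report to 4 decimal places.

Var(ȳ_str) = Σ Wₕ²(1−fₕ)sₕ²/nₕ with Wₕ = Nₕ/21606:
  Suburban: (18238/21606)²·(1−3636/18238)·262.1/3636 = 0.041122921
  Urban: (2070/21606)²·(1−159/2070)·17.21/159 = 9.172042 × 10^-4
  Rural: (1298/21606)²·(1−103/1298)·114.7/103 = 0.0037001561
  → Var(ȳ_str) = 0.045740281.
Var(ȳ_srs) = (1 − 3898/21606)·507.8/3898 = 0.1067692.
deff = 0.045740281 / 0.1067692 = 0.4284.

0.4284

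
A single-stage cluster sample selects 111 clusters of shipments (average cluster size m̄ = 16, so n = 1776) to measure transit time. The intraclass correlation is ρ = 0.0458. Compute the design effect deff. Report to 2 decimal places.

1.69

deff = 1 + (16 − 1)·0.0458 = 1 + 0.687 = 1.687.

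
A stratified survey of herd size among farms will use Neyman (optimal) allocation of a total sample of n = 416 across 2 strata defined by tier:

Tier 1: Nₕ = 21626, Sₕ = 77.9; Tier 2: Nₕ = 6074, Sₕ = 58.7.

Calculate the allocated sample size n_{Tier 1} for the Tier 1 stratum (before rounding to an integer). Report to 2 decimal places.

343.34

Neyman allocation: nₕ = n·NₕSₕ / Σⱼ NⱼSⱼ.
Σ NⱼSⱼ = 21626·77.9 + 6074·58.7 = 2.0412092 × 10^6.
n_{Tier 1} = 416·21626·77.9 / (2.0412092 × 10^6) = 343.34.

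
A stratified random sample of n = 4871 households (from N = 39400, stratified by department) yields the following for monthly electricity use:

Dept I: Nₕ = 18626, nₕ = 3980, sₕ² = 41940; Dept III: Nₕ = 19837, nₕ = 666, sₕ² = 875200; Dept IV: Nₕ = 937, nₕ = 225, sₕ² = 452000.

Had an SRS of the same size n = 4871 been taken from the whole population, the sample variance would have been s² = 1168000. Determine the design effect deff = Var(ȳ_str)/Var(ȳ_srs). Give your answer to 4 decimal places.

Var(ȳ_str) = Σ Wₕ²(1−fₕ)sₕ²/nₕ with Wₕ = Nₕ/39400:
  Dept I: (18626/39400)²·(1−3980/18626)·41940/3980 = 1.8517892
  Dept III: (19837/39400)²·(1−666/19837)·875200/666 = 321.92996
  Dept IV: (937/39400)²·(1−225/937)·452000/225 = 0.86334237
  → Var(ȳ_str) = 324.64509.
Var(ȳ_srs) = (1 − 4871/39400)·1168000/4871 = 210.14182.
deff = 324.64509 / 210.14182 = 1.5449.

1.5449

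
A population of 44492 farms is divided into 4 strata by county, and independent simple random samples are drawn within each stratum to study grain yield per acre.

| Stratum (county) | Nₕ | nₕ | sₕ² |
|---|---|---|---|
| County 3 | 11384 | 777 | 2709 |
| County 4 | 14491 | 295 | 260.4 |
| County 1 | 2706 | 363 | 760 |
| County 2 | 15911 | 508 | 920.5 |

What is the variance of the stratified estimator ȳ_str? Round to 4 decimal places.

Var(ȳ_str) = Σₕ Wₕ²(1 − fₕ)sₕ²/nₕ with Wₕ = Nₕ/N, N = 44492.
County 3: Wₕ = 0.25586622; term = 0.25586622²·(1 − 0.06825369)·2709/777 = 0.21267262.
County 4: Wₕ = 0.32569900; term = 0.32569900²·(1 − 0.02035746)·260.4/295 = 0.091731703.
County 1: Wₕ = 0.06081992; term = 0.06081992²·(1 − 0.13414634)·760/363 = 0.0067056857.
County 2: Wₕ = 0.35761485; term = 0.35761485²·(1 − 0.03192760)·920.5/508 = 0.22433602.
Sum = 0.53544603.

0.5354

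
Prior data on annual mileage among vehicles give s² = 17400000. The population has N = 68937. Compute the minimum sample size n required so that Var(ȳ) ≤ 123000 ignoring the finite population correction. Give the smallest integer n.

142

Without fpc, n₀ = s²/D = 17400000/123000 = 141.4634.
Rounding up, n = 142.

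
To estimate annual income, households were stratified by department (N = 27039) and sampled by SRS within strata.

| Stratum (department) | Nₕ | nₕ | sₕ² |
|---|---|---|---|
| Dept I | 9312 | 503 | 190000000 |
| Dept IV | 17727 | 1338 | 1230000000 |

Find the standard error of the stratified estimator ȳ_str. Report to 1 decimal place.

638.5

Var(ȳ_str) = Σₕ Wₕ²(1 − fₕ)sₕ²/nₕ with Wₕ = Nₕ/N, N = 27039.
Dept I: Wₕ = 0.34439143; term = 0.34439143²·(1 − 0.05401632)·190000000/503 = 42381.268.
Dept IV: Wₕ = 0.65560857; term = 0.65560857²·(1 − 0.07547808)·1230000000/1338 = 365304.86.
Sum = 407686.13.
SE = √(407686.13) = 638.5.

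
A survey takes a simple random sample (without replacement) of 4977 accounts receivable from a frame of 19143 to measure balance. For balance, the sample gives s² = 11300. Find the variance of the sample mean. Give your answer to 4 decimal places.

1.6801

Under SRS without replacement, Var(ȳ) = (1 − f)·s²/n with f = n/N = 4977/19143 = 0.25999060.
Var(ȳ) = (1 − 0.25999060)·11300/4977 = 0.74000940·2.270444 = 1.6801499.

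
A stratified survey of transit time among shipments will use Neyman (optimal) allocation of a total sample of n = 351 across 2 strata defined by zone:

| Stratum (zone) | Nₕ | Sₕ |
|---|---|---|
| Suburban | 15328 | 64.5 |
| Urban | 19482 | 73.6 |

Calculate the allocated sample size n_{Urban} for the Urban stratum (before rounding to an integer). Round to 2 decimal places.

Neyman allocation: nₕ = n·NₕSₕ / Σⱼ NⱼSⱼ.
Σ NⱼSⱼ = 15328·64.5 + 19482·73.6 = 2.4225312 × 10^6.
n_{Urban} = 351·19482·73.6 / (2.4225312 × 10^6) = 207.75.

207.75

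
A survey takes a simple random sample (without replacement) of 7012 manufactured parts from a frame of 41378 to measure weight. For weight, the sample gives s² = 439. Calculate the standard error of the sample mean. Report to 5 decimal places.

0.22803

Under SRS without replacement, Var(ȳ) = (1 − f)·s²/n with f = n/N = 7012/41378 = 0.16946203.
Var(ȳ) = (1 − 0.16946203)·439/7012 = 0.83053797·0.062606959 = 0.051997457.
SE(ȳ) = √(0.051997457) = 0.22803.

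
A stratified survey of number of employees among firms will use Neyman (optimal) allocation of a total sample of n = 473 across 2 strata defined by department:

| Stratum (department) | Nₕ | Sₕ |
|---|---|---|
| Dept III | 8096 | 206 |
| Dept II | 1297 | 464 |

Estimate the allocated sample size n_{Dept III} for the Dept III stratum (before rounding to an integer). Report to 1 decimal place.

347.6

Neyman allocation: nₕ = n·NₕSₕ / Σⱼ NⱼSⱼ.
Σ NⱼSⱼ = 8096·206 + 1297·464 = 2.269584 × 10^6.
n_{Dept III} = 473·8096·206 / (2.269584 × 10^6) = 347.6.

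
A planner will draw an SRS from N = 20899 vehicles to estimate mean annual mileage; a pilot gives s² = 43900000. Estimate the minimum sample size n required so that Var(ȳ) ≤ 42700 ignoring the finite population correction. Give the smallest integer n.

Without fpc, n₀ = s²/D = 43900000/42700 = 1028.1030.
Rounding up, n = 1029.

1029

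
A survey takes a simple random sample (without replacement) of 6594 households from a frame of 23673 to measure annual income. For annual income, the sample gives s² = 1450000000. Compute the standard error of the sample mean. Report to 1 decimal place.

398.3

Under SRS without replacement, Var(ȳ) = (1 − f)·s²/n with f = n/N = 6594/23673 = 0.27854518.
Var(ȳ) = (1 − 0.27854518)·1450000000/6594 = 0.72145482·219896.88 = 158645.66.
SE(ȳ) = √(158645.66) = 398.3.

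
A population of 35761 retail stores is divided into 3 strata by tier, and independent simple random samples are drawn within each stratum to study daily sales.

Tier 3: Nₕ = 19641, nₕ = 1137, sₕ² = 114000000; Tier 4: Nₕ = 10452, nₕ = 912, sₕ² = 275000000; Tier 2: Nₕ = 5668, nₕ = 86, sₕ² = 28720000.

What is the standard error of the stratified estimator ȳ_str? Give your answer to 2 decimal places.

Var(ȳ_str) = Σₕ Wₕ²(1 − fₕ)sₕ²/nₕ with Wₕ = Nₕ/N, N = 35761.
Tier 3: Wₕ = 0.54922961; term = 0.54922961²·(1 − 0.05788911)·114000000/1137 = 28494.057.
Tier 4: Wₕ = 0.29227371; term = 0.29227371²·(1 − 0.08725603)·275000000/912 = 23510.741.
Tier 2: Wₕ = 0.15849669; term = 0.15849669²·(1 − 0.01517290)·28720000/86 = 8262.022.
Sum = 60266.82.
SE = √(60266.82) = 245.49.

245.49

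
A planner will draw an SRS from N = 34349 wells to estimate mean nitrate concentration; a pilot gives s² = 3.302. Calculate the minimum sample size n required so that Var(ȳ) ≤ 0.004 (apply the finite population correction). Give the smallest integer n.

Without fpc, n₀ = s²/D = 3.302/0.004 = 825.5000.
With fpc, (1 − n/N)·s²/n ≤ D requires n ≥ n₀/(1 + n₀/N) = 825.5000/(1 + 825.5000/34349) = 806.1266.
Rounding up, n = 807.

807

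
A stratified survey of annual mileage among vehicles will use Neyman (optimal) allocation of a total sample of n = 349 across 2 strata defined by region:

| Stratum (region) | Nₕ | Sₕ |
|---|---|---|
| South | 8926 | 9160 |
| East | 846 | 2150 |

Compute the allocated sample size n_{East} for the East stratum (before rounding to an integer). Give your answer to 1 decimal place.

Neyman allocation: nₕ = n·NₕSₕ / Σⱼ NⱼSⱼ.
Σ NⱼSⱼ = 8926·9160 + 846·2150 = 8.358106 × 10^7.
n_{East} = 349·846·2150 / (8.358106 × 10^7) = 7.6.

7.6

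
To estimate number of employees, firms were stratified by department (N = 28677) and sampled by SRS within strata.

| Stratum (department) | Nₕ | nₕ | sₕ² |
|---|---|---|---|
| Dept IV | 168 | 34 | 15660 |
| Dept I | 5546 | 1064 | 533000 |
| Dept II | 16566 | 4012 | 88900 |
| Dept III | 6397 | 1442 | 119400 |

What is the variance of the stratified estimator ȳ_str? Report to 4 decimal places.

Var(ȳ_str) = Σₕ Wₕ²(1 − fₕ)sₕ²/nₕ with Wₕ = Nₕ/N, N = 28677.
Dept IV: Wₕ = 0.00585835; term = 0.00585835²·(1 − 0.20238095)·15660/34 = 0.012608386.
Dept I: Wₕ = 0.19339540; term = 0.19339540²·(1 − 0.19184998)·533000/1064 = 15.141534.
Dept II: Wₕ = 0.57767549; term = 0.57767549²·(1 − 0.24218278)·88900/4012 = 5.6036782.
Dept III: Wₕ = 0.22307075; term = 0.22307075²·(1 − 0.22541816)·119400/1442 = 3.1914764.
Sum = 23.949297.

23.9493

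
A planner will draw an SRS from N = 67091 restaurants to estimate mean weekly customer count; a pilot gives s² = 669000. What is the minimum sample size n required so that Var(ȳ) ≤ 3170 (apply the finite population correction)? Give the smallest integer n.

Without fpc, n₀ = s²/D = 669000/3170 = 211.0410.
With fpc, (1 − n/N)·s²/n ≤ D requires n ≥ n₀/(1 + n₀/N) = 211.0410/(1 + 211.0410/67091) = 210.3792.
Rounding up, n = 211.

211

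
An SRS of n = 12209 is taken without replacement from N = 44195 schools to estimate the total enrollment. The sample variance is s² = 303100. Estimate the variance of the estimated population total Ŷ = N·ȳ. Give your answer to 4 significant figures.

3.509 × 10^10

Var(Ŷ) = N²·Var(ȳ) = N²·(1 − n/N)·s²/n.
f = 12209/44195 = 0.27625297; Var(ȳ) = 0.72374703·303100/12209 = 17.967706.
Var(Ŷ) = 44195² · 17.967706 = 3.5094488 × 10^10.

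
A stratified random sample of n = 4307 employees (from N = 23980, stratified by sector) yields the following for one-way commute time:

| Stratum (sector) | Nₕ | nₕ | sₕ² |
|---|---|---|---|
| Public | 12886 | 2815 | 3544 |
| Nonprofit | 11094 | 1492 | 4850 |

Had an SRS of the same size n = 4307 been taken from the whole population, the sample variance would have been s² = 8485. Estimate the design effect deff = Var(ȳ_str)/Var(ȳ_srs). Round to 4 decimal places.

0.5484

Var(ȳ_str) = Σ Wₕ²(1−fₕ)sₕ²/nₕ with Wₕ = Nₕ/23980:
  Public: (12886/23980)²·(1−2815/12886)·3544/2815 = 0.28412384
  Nonprofit: (11094/23980)²·(1−1492/11094)·4850/1492 = 0.60217736
  → Var(ȳ_str) = 0.8863012.
Var(ȳ_srs) = (1 − 4307/23980)·8485/4307 = 1.6162122.
deff = 0.8863012 / 1.6162122 = 0.5484.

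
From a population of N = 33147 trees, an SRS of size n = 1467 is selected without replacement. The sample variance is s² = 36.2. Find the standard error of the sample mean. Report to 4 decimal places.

0.1536

Under SRS without replacement, Var(ȳ) = (1 − f)·s²/n with f = n/N = 1467/33147 = 0.04425740.
Var(ȳ) = (1 − 0.04425740)·36.2/1467 = 0.95574260·0.02467621 = 0.023584105.
SE(ȳ) = √(0.023584105) = 0.1536.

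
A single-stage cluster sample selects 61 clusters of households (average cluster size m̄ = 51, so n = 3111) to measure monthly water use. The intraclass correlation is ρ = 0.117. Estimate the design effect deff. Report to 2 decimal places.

6.85

deff = 1 + (51 − 1)·0.117 = 1 + 5.85 = 6.85.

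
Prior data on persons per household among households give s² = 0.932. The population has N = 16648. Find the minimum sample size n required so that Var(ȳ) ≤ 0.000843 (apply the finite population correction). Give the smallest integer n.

1037

Without fpc, n₀ = s²/D = 0.932/0.000843 = 1105.5753.
With fpc, (1 − n/N)·s²/n ≤ D requires n ≥ n₀/(1 + n₀/N) = 1105.5753/(1 + 1105.5753/16648) = 1036.7274.
Rounding up, n = 1037.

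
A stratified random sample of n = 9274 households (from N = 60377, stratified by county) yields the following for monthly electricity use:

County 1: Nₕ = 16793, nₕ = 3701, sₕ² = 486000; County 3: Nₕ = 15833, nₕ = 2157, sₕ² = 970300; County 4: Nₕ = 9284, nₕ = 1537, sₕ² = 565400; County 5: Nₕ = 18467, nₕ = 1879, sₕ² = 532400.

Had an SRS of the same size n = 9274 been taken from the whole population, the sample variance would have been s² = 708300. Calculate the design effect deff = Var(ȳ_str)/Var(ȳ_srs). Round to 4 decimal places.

1.0165

Var(ȳ_str) = Σ Wₕ²(1−fₕ)sₕ²/nₕ with Wₕ = Nₕ/60377:
  County 1: (16793/60377)²·(1−3701/16793)·486000/3701 = 7.9196941
  County 3: (15833/60377)²·(1−2157/15833)·970300/2157 = 26.719919
  County 4: (9284/60377)²·(1−1537/9284)·565400/1537 = 7.2578429
  County 5: (18467/60377)²·(1−1879/18467)·532400/1879 = 23.809955
  → Var(ȳ_str) = 65.707411.
Var(ȳ_srs) = (1 − 9274/60377)·708300/9274 = 64.643523.
deff = 65.707411 / 64.643523 = 1.0165.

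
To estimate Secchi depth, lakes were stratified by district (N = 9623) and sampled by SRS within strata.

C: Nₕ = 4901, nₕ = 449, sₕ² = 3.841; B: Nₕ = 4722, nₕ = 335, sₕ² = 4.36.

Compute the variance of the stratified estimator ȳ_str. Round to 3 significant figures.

Var(ȳ_str) = Σₕ Wₕ²(1 − fₕ)sₕ²/nₕ with Wₕ = Nₕ/N, N = 9623.
C: Wₕ = 0.50930063; term = 0.50930063²·(1 − 0.09161396)·3.841/449 = 0.002015658.
B: Wₕ = 0.49069937; term = 0.49069937²·(1 − 0.07094452)·4.36/335 = 0.0029114835.
Sum = 0.0049271415.

0.00493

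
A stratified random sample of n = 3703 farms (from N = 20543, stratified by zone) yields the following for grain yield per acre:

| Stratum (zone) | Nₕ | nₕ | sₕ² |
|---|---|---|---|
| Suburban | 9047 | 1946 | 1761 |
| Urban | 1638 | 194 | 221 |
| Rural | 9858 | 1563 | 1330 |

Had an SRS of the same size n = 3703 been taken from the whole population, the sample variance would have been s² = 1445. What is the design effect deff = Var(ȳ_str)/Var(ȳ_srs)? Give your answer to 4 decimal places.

0.9660

Var(ȳ_str) = Σ Wₕ²(1−fₕ)sₕ²/nₕ with Wₕ = Nₕ/20543:
  Suburban: (9047/20543)²·(1−1946/9047)·1761/1946 = 0.13775675
  Urban: (1638/20543)²·(1−194/1638)·221/194 = 0.0063847501
  Rural: (9858/20543)²·(1−1563/9858)·1330/1563 = 0.16488082
  → Var(ȳ_str) = 0.30902232.
Var(ȳ_srs) = (1 − 3703/20543)·1445/3703 = 0.31988388.
deff = 0.30902232 / 0.31988388 = 0.9660.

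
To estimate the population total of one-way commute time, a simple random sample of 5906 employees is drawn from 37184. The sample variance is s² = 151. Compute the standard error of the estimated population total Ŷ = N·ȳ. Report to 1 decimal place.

Var(Ŷ) = N²·Var(ȳ) = N²·(1 − n/N)·s²/n.
f = 5906/37184 = 0.15883176; Var(ȳ) = 0.84116824·151/5906 = 0.021506333.
Var(Ŷ) = 37184² · 0.021506333 = 2.9735728 × 10^7.
SE(Ŷ) = √(2.9735728 × 10^7) = 5453.0.

5453.0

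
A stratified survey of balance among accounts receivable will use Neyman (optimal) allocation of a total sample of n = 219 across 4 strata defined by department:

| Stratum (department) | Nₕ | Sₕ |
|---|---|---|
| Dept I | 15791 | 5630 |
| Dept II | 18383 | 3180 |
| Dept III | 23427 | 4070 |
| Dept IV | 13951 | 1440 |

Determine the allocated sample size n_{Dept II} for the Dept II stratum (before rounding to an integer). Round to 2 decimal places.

Neyman allocation: nₕ = n·NₕSₕ / Σⱼ NⱼSⱼ.
Σ NⱼSⱼ = 15791·5630 + 18383·3180 + 23427·4070 + 13951·1440 = 2.627986 × 10^8.
n_{Dept II} = 219·18383·3180 / (2.627986 × 10^8) = 48.72.

48.72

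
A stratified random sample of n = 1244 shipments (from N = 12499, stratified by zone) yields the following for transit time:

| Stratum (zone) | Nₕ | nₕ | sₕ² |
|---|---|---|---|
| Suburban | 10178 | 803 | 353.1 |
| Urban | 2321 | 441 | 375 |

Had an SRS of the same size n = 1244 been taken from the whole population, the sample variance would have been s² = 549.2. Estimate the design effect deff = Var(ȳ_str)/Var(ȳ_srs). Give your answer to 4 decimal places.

Var(ȳ_str) = Σ Wₕ²(1−fₕ)sₕ²/nₕ with Wₕ = Nₕ/12499:
  Suburban: (10178/12499)²·(1−803/10178)·353.1/803 = 0.26857486
  Urban: (2321/12499)²·(1−441/2321)·375/441 = 0.02375063
  → Var(ȳ_str) = 0.29232549.
Var(ȳ_srs) = (1 − 1244/12499)·549.2/1244 = 0.39753958.
deff = 0.29232549 / 0.39753958 = 0.7353.

0.7353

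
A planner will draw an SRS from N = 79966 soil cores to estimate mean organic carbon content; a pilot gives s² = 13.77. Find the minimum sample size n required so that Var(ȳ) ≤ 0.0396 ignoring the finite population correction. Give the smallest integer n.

Without fpc, n₀ = s²/D = 13.77/0.0396 = 347.7273.
Rounding up, n = 348.

348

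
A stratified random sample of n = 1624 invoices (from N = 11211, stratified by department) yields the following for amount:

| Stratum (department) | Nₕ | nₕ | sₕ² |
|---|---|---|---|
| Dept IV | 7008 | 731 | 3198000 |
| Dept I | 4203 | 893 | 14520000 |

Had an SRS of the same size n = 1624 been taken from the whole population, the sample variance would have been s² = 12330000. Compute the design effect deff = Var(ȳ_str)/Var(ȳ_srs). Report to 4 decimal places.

Var(ȳ_str) = Σ Wₕ²(1−fₕ)sₕ²/nₕ with Wₕ = Nₕ/11211:
  Dept IV: (7008/11211)²·(1−731/7008)·3198000/731 = 1531.153
  Dept I: (4203/11211)²·(1−893/4203)·14520000/893 = 1799.7569
  → Var(ȳ_str) = 3330.9099.
Var(ȳ_srs) = (1 − 1624/11211)·12330000/1624 = 6492.5518.
deff = 3330.9099 / 6492.5518 = 0.5130.

0.5130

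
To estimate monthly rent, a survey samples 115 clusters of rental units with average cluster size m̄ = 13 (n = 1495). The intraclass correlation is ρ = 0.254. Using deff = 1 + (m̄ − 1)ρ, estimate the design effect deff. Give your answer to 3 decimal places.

deff = 1 + (13 − 1)·0.254 = 1 + 3.048 = 4.048.

4.048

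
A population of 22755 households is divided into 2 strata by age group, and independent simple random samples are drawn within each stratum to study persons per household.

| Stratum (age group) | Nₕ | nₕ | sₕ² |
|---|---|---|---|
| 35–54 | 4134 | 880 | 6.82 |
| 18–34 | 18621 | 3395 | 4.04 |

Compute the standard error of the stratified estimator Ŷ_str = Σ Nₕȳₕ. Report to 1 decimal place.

Var(Ŷ_str) = Σₕ Nₕ²(1 − fₕ)sₕ²/nₕ.
35–54: 4134²·(1 − 880/4134)·6.82/880 = 104253.28.
18–34: 18621²·(1 − 3395/18621)·4.04/3395 = 337388.61.
Sum = 441641.89.
SE = √(441641.89) = 664.6.

664.6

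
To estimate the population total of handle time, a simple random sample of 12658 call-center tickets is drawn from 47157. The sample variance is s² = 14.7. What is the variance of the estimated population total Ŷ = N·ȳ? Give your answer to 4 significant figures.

Var(Ŷ) = N²·Var(ȳ) = N²·(1 − n/N)·s²/n.
f = 12658/47157 = 0.26842250; Var(ȳ) = 0.73157750·14.7/12658 = 8.4959624 × 10^-4.
Var(Ŷ) = 47157² · (8.4959624 × 10^-4) = 1.8893174 × 10^6.

1.889 × 10^6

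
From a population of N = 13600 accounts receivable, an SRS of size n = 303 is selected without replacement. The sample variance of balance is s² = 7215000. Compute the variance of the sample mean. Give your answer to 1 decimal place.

23281.4

Under SRS without replacement, Var(ȳ) = (1 − f)·s²/n with f = n/N = 303/13600 = 0.02227941.
Var(ȳ) = (1 − 0.02227941)·7215000/303 = 0.97772059·23811.881 = 23281.366.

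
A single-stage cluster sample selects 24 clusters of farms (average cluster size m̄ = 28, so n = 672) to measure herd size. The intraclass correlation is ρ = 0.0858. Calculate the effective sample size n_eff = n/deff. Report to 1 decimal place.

202.6

deff = 1 + (28 − 1)·0.0858 = 1 + 2.3166 = 3.3166.
n_eff = 672 / 3.3166 = 202.6.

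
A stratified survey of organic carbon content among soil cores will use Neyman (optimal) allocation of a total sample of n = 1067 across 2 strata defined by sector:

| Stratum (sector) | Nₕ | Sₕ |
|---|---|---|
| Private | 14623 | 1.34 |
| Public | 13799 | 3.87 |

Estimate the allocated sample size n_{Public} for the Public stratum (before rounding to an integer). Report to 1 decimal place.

Neyman allocation: nₕ = n·NₕSₕ / Σⱼ NⱼSⱼ.
Σ NⱼSⱼ = 14623·1.34 + 13799·3.87 = 72996.95.
n_{Public} = 1067·13799·3.87 / 72996.95 = 780.6.

780.6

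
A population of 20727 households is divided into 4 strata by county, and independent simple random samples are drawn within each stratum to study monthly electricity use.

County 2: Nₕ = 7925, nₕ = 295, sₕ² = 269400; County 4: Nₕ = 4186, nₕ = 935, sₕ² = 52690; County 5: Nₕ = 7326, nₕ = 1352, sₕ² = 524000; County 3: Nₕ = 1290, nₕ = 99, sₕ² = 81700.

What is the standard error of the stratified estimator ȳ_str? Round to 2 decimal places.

Var(ȳ_str) = Σₕ Wₕ²(1 − fₕ)sₕ²/nₕ with Wₕ = Nₕ/N, N = 20727.
County 2: Wₕ = 0.38235152; term = 0.38235152²·(1 − 0.03722397)·269400/295 = 128.53651.
County 4: Wₕ = 0.20195880; term = 0.20195880²·(1 − 0.22336359)·52690/935 = 1.7850891.
County 5: Wₕ = 0.35345202; term = 0.35345202²·(1 − 0.18454818)·524000/1352 = 39.483335.
County 3: Wₕ = 0.06223766; term = 0.06223766²·(1 − 0.07674419)·81700/99 = 2.9513141.
Sum = 172.75625.
SE = √(172.75625) = 13.14.

13.14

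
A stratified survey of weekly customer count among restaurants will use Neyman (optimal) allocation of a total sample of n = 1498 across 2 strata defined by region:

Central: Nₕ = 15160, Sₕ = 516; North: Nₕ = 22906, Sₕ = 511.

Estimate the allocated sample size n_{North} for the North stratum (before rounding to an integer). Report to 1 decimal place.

Neyman allocation: nₕ = n·NₕSₕ / Σⱼ NⱼSⱼ.
Σ NⱼSⱼ = 15160·516 + 22906·511 = 1.9527526 × 10^7.
n_{North} = 1498·22906·511 / (1.9527526 × 10^7) = 897.9.

897.9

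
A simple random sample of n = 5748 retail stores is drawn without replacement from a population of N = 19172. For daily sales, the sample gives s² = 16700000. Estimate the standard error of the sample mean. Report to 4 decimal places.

Under SRS without replacement, Var(ȳ) = (1 − f)·s²/n with f = n/N = 5748/19172 = 0.29981223.
Var(ȳ) = (1 − 0.29981223)·16700000/5748 = 0.70018777·2905.3584 = 2034.2964.
SE(ȳ) = √(2034.2964) = 45.1032.

45.1032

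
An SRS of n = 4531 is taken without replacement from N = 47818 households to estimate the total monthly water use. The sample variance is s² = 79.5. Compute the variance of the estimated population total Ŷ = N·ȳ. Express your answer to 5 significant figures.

3.6318 × 10^7

Var(Ŷ) = N²·Var(ȳ) = N²·(1 − n/N)·s²/n.
f = 4531/47818 = 0.09475511; Var(ȳ) = 0.90524489·79.5/4531 = 0.015883242.
Var(Ŷ) = 47818² · 0.015883242 = 3.6318004 × 10^7.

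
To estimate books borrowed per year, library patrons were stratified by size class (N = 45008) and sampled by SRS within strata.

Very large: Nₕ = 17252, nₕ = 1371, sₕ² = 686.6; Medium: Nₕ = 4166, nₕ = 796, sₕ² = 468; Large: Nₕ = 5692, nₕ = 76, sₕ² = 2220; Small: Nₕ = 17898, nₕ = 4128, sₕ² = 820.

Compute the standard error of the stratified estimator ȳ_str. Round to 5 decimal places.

Var(ȳ_str) = Σₕ Wₕ²(1 − fₕ)sₕ²/nₕ with Wₕ = Nₕ/N, N = 45008.
Very large: Wₕ = 0.38330963; term = 0.38330963²·(1 − 0.07946905)·686.6/1371 = 0.067733608.
Medium: Wₕ = 0.09256132; term = 0.09256132²·(1 − 0.19107057)·468/796 = 0.0040747646.
Large: Wₕ = 0.12646641; term = 0.12646641²·(1 − 0.01335207)·2220/76 = 0.46094801.
Small: Wₕ = 0.39766264; term = 0.39766264²·(1 − 0.23064030)·820/4128 = 0.024167581.
Sum = 0.55692396.
SE = √(0.55692396) = 0.74627.

0.74627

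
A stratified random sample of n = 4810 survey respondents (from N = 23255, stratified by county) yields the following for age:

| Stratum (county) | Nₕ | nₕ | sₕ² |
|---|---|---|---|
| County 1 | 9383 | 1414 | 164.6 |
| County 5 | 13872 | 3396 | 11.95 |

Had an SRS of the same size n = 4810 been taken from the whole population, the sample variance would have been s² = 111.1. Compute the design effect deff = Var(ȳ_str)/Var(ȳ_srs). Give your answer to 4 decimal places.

Var(ȳ_str) = Σ Wₕ²(1−fₕ)sₕ²/nₕ with Wₕ = Nₕ/23255:
  County 1: (9383/23255)²·(1−1414/9383)·164.6/1414 = 0.016095085
  County 5: (13872/23255)²·(1−3396/13872)·11.95/3396 = 9.4558833 × 10^-4
  → Var(ȳ_str) = 0.017040673.
Var(ȳ_srs) = (1 − 4810/23255)·111.1/4810 = 0.018320246.
deff = 0.017040673 / 0.018320246 = 0.9302.

0.9302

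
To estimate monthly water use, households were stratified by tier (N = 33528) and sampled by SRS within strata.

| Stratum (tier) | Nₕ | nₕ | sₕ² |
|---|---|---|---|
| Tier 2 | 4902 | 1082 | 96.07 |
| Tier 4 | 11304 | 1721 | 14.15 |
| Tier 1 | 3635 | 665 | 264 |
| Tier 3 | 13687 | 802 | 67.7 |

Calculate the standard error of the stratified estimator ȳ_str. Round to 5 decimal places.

Var(ȳ_str) = Σₕ Wₕ²(1 − fₕ)sₕ²/nₕ with Wₕ = Nₕ/N, N = 33528.
Tier 2: Wₕ = 0.14620616; term = 0.14620616²·(1 − 0.22072623)·96.07/1082 = 0.0014790468.
Tier 4: Wₕ = 0.33715104; term = 0.33715104²·(1 − 0.15224699)·14.15/1721 = 7.9230776 × 10^-4.
Tier 1: Wₕ = 0.10841685; term = 0.10841685²·(1 − 0.18294360)·264/665 = 0.003812658.
Tier 3: Wₕ = 0.40822596; term = 0.40822596²·(1 − 0.05859575)·67.7/802 = 0.013243162.
Sum = 0.019327175.
SE = √(0.019327175) = 0.13902.

0.13902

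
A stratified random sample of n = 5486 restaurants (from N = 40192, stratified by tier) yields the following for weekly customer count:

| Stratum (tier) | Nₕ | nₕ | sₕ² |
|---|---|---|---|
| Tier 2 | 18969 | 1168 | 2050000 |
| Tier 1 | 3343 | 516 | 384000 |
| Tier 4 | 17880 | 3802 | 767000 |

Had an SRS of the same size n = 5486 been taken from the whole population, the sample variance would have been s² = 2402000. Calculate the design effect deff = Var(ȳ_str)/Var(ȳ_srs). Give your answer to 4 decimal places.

1.0650

Var(ȳ_str) = Σ Wₕ²(1−fₕ)sₕ²/nₕ with Wₕ = Nₕ/40192:
  Tier 2: (18969/40192)²·(1−1168/18969)·2050000/1168 = 366.87711
  Tier 1: (3343/40192)²·(1−516/3343)·384000/516 = 4.3537599
  Tier 4: (17880/40192)²·(1−3802/17880)·767000/3802 = 31.43493
  → Var(ȳ_str) = 402.6658.
Var(ȳ_srs) = (1 − 5486/40192)·2402000/5486 = 378.07864.
deff = 402.6658 / 378.07864 = 1.0650.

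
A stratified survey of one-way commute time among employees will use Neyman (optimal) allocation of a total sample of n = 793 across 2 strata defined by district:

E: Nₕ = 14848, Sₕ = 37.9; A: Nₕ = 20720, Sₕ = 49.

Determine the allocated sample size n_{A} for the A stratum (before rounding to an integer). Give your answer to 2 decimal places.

510.21

Neyman allocation: nₕ = n·NₕSₕ / Σⱼ NⱼSⱼ.
Σ NⱼSⱼ = 14848·37.9 + 20720·49 = 1.5780192 × 10^6.
n_{A} = 793·20720·49 / (1.5780192 × 10^6) = 510.21.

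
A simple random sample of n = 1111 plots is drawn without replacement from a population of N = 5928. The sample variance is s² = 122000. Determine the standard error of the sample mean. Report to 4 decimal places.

9.4462

Under SRS without replacement, Var(ȳ) = (1 − f)·s²/n with f = n/N = 1111/5928 = 0.18741565.
Var(ȳ) = (1 − 0.18741565)·122000/1111 = 0.81258435·109.81098 = 89.230684.
SE(ȳ) = √(89.230684) = 9.4462.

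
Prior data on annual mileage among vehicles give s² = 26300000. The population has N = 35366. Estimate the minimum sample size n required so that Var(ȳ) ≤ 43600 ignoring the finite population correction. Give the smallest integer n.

604

Without fpc, n₀ = s²/D = 26300000/43600 = 603.2110.
Rounding up, n = 604.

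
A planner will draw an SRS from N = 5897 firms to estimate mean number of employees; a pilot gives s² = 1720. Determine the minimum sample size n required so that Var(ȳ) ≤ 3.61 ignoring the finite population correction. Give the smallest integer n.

Without fpc, n₀ = s²/D = 1720/3.61 = 476.4543.
Rounding up, n = 477.

477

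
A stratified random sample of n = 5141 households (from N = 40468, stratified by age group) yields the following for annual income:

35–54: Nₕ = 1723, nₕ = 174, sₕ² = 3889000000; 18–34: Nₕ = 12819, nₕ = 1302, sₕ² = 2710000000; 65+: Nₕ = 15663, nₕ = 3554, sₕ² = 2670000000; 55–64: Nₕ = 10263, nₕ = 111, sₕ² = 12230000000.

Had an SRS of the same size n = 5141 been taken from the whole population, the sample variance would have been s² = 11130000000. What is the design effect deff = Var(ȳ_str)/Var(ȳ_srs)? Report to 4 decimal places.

Var(ȳ_str) = Σ Wₕ²(1−fₕ)sₕ²/nₕ with Wₕ = Nₕ/40468:
  35–54: (1723/40468)²·(1−174/1723)·3889000000/174 = 36425.197
  18–34: (12819/40468)²·(1−1302/12819)·2710000000/1302 = 187641.26
  65+: (15663/40468)²·(1−3554/15663)·2670000000/3554 = 87006.877
  55–64: (10263/40468)²·(1−111/10263)·12230000000/111 = 7.0098049 × 10^6
  → Var(ȳ_str) = 7.3208782 × 10^6.
Var(ȳ_srs) = (1 − 5141/40468)·11130000000/5141 = 1.8899163 × 10^6.
deff = (7.3208782 × 10^6) / (1.8899163 × 10^6) = 3.8737.

3.8737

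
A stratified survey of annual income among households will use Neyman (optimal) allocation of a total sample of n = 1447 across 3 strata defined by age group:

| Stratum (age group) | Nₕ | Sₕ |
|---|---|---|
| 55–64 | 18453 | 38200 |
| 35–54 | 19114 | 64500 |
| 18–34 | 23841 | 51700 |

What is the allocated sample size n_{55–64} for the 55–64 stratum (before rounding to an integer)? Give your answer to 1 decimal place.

321.7

Neyman allocation: nₕ = n·NₕSₕ / Σⱼ NⱼSⱼ.
Σ NⱼSⱼ = 18453·38200 + 19114·64500 + 23841·51700 = 3.1703373 × 10^9.
n_{55–64} = 1447·18453·38200 / (3.1703373 × 10^9) = 321.7.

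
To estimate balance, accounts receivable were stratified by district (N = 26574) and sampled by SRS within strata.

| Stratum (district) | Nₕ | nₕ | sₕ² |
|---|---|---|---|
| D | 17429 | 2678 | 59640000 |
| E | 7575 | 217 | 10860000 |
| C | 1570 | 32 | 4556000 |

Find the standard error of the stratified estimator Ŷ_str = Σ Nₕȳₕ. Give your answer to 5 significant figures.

2.9764 × 10^6

Var(Ŷ_str) = Σₕ Nₕ²(1 − fₕ)sₕ²/nₕ.
D: 17429²·(1 − 2678/17429)·59640000/2678 = 5.7255999 × 10^12.
E: 7575²·(1 − 217/7575)·10860000/217 = 2.789411 × 10^12.
C: 1570²·(1 − 32/1570)·4556000/32 = 3.4378722 × 10^11.
Sum = 8.8587981 × 10^12.
SE = √(8.8587981 × 10^12) = 2.9764 × 10^6.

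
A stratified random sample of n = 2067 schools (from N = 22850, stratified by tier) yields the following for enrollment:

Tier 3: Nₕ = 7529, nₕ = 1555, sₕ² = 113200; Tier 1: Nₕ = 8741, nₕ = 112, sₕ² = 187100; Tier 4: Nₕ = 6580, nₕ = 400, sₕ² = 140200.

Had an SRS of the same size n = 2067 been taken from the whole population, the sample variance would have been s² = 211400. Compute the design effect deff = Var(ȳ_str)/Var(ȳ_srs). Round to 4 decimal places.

2.9552

Var(ȳ_str) = Σ Wₕ²(1−fₕ)sₕ²/nₕ with Wₕ = Nₕ/22850:
  Tier 3: (7529/22850)²·(1−1555/7529)·113200/1555 = 6.2711349
  Tier 1: (8741/22850)²·(1−112/8741)·187100/112 = 241.32646
  Tier 4: (6580/22850)²·(1−400/6580)·140200/400 = 27.297947
  → Var(ȳ_str) = 274.89554.
Var(ȳ_srs) = (1 − 2067/22850)·211400/2067 = 93.022186.
deff = 274.89554 / 93.022186 = 2.9552.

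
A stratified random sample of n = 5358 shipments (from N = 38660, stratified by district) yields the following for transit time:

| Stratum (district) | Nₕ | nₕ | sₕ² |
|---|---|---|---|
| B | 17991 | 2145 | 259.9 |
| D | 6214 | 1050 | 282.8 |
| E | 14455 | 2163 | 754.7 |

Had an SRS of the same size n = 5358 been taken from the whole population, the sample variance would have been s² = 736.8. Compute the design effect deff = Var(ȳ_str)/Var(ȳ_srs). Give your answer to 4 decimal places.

Var(ȳ_str) = Σ Wₕ²(1−fₕ)sₕ²/nₕ with Wₕ = Nₕ/38660:
  B: (17991/38660)²·(1−2145/17991)·259.9/2145 = 0.023111612
  D: (6214/38660)²·(1−1050/6214)·282.8/1050 = 0.0057826098
  E: (14455/38660)²·(1−2163/14455)·754.7/2163 = 0.041479621
  → Var(ȳ_str) = 0.070373843.
Var(ȳ_srs) = (1 − 5358/38660)·736.8/5358 = 0.11845554.
deff = 0.070373843 / 0.11845554 = 0.5941.

0.5941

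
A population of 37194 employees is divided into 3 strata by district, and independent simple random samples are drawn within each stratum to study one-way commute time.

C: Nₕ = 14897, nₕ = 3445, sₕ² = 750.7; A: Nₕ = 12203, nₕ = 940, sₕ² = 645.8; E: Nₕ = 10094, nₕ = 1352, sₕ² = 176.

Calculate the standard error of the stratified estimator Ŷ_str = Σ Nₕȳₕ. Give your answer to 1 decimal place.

11962.0

Var(Ŷ_str) = Σₕ Nₕ²(1 − fₕ)sₕ²/nₕ.
C: 14897²·(1 − 3445/14897)·750.7/3445 = 3.7175545 × 10^7.
A: 12203²·(1 − 940/12203)·645.8/940 = 9.4425846 × 10^7.
E: 10094²·(1 − 1352/10094)·176/1352 = 1.1487091 × 10^7.
Sum = 1.4308848 × 10^8.
SE = √(1.4308848 × 10^8) = 11962.0.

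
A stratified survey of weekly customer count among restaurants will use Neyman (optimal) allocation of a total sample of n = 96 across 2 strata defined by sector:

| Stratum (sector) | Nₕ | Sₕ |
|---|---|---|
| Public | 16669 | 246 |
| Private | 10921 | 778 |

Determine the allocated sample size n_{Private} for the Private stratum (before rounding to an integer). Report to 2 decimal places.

64.75

Neyman allocation: nₕ = n·NₕSₕ / Σⱼ NⱼSⱼ.
Σ NⱼSⱼ = 16669·246 + 10921·778 = 1.2597112 × 10^7.
n_{Private} = 96·10921·778 / (1.2597112 × 10^7) = 64.75.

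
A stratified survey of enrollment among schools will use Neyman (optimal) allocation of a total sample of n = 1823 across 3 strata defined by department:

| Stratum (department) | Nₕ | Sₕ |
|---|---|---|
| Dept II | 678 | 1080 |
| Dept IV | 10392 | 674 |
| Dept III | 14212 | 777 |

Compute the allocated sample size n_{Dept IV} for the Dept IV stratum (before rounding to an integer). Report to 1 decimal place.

Neyman allocation: nₕ = n·NₕSₕ / Σⱼ NⱼSⱼ.
Σ NⱼSⱼ = 678·1080 + 10392·674 + 14212·777 = 1.8779172 × 10^7.
n_{Dept IV} = 1823·10392·674 / (1.8779172 × 10^7) = 679.9.

679.9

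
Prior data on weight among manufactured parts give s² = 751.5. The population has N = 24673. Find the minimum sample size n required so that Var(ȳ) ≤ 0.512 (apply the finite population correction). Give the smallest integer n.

Without fpc, n₀ = s²/D = 751.5/0.512 = 1467.7734.
With fpc, (1 − n/N)·s²/n ≤ D requires n ≥ n₀/(1 + n₀/N) = 1467.7734/(1 + 1467.7734/24673) = 1385.3597.
Rounding up, n = 1386.

1386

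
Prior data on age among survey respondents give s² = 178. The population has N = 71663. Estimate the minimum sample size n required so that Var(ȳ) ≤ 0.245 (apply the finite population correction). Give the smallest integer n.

720

Without fpc, n₀ = s²/D = 178/0.245 = 726.5306.
With fpc, (1 − n/N)·s²/n ≤ D requires n ≥ n₀/(1 + n₀/N) = 726.5306/(1 + 726.5306/71663) = 719.2388.
Rounding up, n = 720.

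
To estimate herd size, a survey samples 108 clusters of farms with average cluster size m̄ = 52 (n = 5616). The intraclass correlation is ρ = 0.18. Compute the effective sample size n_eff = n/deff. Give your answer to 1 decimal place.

551.7

deff = 1 + (52 − 1)·0.18 = 1 + 9.18 = 10.18.
n_eff = 5616 / 10.18 = 551.7.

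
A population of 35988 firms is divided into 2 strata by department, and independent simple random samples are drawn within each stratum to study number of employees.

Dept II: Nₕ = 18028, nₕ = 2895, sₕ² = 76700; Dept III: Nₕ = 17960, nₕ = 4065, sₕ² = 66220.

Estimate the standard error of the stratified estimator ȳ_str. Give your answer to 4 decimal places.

Var(ȳ_str) = Σₕ Wₕ²(1 − fₕ)sₕ²/nₕ with Wₕ = Nₕ/N, N = 35988.
Dept II: Wₕ = 0.50094476; term = 0.50094476²·(1 − 0.16058354)·76700/2895 = 5.5808963.
Dept III: Wₕ = 0.49905524; term = 0.49905524²·(1 − 0.22633630)·66220/4065 = 3.1389044.
Sum = 8.7198007.
SE = √(8.7198007) = 2.9529.

2.9529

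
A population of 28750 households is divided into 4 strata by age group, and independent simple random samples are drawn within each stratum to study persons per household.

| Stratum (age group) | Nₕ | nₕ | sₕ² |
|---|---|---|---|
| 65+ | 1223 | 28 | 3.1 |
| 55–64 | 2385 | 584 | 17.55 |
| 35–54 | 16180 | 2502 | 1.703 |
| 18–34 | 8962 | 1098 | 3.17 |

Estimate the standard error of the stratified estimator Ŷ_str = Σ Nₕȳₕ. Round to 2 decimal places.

Var(Ŷ_str) = Σₕ Nₕ²(1 − fₕ)sₕ²/nₕ.
65+: 1223²·(1 − 28/1223)·3.1/28 = 161807.27.
55–64: 2385²·(1 − 584/2385)·17.55/584 = 129082.2.
35–54: 16180²·(1 − 2502/16180)·1.703/2502 = 150635.89.
18–34: 8962²·(1 − 1098/8962)·3.17/1098 = 203472.33.
Sum = 644997.69.
SE = √(644997.69) = 803.12.

803.12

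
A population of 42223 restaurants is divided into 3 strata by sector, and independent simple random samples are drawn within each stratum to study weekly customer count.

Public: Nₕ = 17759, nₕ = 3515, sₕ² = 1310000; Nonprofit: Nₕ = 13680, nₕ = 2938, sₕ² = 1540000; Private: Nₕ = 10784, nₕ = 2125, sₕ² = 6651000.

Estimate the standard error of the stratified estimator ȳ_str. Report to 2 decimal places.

Var(ȳ_str) = Σₕ Wₕ²(1 − fₕ)sₕ²/nₕ with Wₕ = Nₕ/N, N = 42223.
Public: Wₕ = 0.42060015; term = 0.42060015²·(1 − 0.19792781)·1310000/3515 = 52.88083.
Nonprofit: Wₕ = 0.32399403; term = 0.32399403²·(1 − 0.21476608)·1540000/2938 = 43.205795.
Private: Wₕ = 0.25540582; term = 0.25540582²·(1 − 0.19705119)·6651000/2125 = 163.93718.
Sum = 260.02381.
SE = √(260.02381) = 16.13.

16.13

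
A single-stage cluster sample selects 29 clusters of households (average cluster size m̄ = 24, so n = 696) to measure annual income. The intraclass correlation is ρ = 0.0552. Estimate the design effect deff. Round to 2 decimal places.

2.27

deff = 1 + (24 − 1)·0.0552 = 1 + 1.2696 = 2.2696.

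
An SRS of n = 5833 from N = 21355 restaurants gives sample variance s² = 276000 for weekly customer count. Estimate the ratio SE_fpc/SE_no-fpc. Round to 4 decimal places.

0.8526

f = n/N = 5833/21355 = 0.27314446.
SE_no-fpc = √(s²/n) = 6.8787346; SE_fpc = √((1−f)s²/n) = 5.8645218.
Ratio = √(1−f) = 0.85255823.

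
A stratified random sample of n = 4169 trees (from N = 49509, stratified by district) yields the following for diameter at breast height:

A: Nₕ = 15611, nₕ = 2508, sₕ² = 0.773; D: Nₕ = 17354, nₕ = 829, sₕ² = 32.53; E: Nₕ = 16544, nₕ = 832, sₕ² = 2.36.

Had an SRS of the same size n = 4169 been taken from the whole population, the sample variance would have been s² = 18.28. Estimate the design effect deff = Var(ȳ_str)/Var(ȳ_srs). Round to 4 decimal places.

1.2246

Var(ȳ_str) = Σ Wₕ²(1−fₕ)sₕ²/nₕ with Wₕ = Nₕ/49509:
  A: (15611/49509)²·(1−2508/15611)·0.773/2508 = 2.5720838 × 10^-5
  D: (17354/49509)²·(1−829/17354)·32.53/829 = 0.0045909471
  E: (16544/49509)²·(1−832/16544)·2.36/832 = 3.0081006 × 10^-4
  → Var(ȳ_str) = 0.004917478.
Var(ȳ_srs) = (1 − 4169/49509)·18.28/4169 = 0.0040155187.
deff = 0.004917478 / 0.0040155187 = 1.2246.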